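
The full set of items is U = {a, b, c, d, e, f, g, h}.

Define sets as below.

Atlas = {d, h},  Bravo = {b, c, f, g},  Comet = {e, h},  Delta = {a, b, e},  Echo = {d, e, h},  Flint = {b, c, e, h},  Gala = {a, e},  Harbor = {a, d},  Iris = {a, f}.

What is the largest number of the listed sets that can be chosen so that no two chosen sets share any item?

Bravo, Comet, Harbor are pairwise disjoint (Bravo={b,c,f,g}; Comet={e,h}; Harbor={a,d}).
Every remaining set overlaps one of these, and no 4 of the listed sets are pairwise disjoint, so 3 is the maximum.

3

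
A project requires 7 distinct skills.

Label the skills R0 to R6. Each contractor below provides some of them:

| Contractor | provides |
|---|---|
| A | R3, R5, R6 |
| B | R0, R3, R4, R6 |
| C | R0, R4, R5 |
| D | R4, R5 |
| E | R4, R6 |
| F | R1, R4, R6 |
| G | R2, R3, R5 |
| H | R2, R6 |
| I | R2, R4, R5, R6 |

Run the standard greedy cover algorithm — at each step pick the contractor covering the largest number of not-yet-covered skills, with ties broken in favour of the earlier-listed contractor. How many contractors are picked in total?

3

Greedy: pick B (covers 4 new) → pick G (covers 2 new) → pick F (covers 1 new). Total picks: 3.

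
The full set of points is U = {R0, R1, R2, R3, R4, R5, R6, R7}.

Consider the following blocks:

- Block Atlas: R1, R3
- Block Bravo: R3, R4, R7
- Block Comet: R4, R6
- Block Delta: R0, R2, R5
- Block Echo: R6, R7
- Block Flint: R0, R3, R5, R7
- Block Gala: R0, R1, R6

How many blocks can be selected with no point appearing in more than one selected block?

Atlas, Delta, Echo are pairwise disjoint (Atlas={R1,R3}; Delta={R0,R2,R5}; Echo={R6,R7}).
Every remaining block overlaps one of these, and no 4 of the listed blocks are pairwise disjoint, so 3 is the maximum.

3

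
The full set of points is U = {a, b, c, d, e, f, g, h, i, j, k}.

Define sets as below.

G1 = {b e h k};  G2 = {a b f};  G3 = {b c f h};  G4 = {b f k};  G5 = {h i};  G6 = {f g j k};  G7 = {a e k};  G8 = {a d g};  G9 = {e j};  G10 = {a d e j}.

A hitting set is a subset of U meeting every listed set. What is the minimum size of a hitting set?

Take T = {a, e, h, k}. Each listed set contains at least one of these, so T is a hitting set of size 4.
The sets G4, G5, G8, G9 are pairwise disjoint, so any hitting set needs a separate point for each — at least 4. Hence 4 is optimal.

4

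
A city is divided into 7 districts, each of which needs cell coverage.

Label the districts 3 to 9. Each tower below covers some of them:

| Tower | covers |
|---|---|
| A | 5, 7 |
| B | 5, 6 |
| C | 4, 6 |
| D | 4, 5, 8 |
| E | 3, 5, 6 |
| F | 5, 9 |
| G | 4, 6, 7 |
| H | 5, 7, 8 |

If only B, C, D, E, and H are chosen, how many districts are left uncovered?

Union of B, C, D, E, H = {3, 4, 5, 6, 7, 8}.
Not covered: 9 — 1 district.

1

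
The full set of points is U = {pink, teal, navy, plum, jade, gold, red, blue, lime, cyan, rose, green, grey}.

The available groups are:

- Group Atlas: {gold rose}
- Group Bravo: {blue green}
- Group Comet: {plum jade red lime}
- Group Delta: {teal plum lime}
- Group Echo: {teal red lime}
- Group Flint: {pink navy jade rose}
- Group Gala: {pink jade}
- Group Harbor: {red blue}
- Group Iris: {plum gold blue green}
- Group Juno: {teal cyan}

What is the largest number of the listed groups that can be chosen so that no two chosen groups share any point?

Atlas, Gala, Harbor, Juno are pairwise disjoint (Atlas={gold,rose}; Gala={pink,jade}; Harbor={red,blue}; Juno={teal,cyan}).
Every remaining group overlaps one of these, and no 5 of the listed groups are pairwise disjoint, so 4 is the maximum.

4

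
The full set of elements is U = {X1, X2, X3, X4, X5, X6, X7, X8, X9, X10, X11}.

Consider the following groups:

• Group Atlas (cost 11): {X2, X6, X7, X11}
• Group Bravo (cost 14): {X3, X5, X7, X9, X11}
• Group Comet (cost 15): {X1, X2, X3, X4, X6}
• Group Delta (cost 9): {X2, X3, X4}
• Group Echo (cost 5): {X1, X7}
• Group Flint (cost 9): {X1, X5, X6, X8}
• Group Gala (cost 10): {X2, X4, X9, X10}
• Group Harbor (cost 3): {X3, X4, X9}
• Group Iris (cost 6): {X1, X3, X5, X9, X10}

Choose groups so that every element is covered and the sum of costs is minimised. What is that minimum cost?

Atlas, Flint, Harbor, Iris together cover every element (Atlas ∪ Flint ∪ Harbor ∪ Iris = {X1, X2, X3, X4, X5, X6, X7, X8, X9, X10, X11}); total cost 11 + 9 + 3 + 6 = 29.
No covering selection has total cost below 29.

29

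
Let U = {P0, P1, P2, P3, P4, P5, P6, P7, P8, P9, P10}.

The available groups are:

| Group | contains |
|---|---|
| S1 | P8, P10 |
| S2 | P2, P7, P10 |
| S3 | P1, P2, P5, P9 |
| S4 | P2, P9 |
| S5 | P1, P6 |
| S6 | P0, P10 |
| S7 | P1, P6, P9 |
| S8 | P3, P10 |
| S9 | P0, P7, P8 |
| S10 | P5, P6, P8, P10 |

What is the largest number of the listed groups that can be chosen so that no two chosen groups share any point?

4

S4, S5, S8, S9 are pairwise disjoint (S4={P2,P9}; S5={P1,P6}; S8={P3,P10}; S9={P0,P7,P8}).
Every remaining group overlaps one of these, and no 5 of the listed groups are pairwise disjoint, so 4 is the maximum.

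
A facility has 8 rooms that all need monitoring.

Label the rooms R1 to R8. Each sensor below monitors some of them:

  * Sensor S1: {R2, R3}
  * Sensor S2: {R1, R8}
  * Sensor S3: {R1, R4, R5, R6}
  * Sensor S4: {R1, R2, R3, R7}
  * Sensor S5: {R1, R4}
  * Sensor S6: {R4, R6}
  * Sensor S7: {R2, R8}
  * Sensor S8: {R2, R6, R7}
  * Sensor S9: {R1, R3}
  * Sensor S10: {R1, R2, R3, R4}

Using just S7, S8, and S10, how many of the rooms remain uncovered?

1

Union of S7, S8, S10 = {R1, R2, R3, R4, R6, R7, R8}.
Not covered: R5 — 1 room.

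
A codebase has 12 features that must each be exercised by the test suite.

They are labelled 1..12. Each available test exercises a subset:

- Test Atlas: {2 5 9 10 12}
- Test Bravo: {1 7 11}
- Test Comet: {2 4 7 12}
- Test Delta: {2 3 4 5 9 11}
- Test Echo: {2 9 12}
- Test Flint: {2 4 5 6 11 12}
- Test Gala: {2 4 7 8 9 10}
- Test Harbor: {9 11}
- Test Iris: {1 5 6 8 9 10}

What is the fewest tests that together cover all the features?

3

Take {Comet, Delta, Iris}. Their union is {1, 2, 3, 4, 5, 6, 7, 8, 9, 10, 11, 12}, which is all 12 features.
Only Delta contains 3, so Delta is forced; the remaining 6 features need at least 2 more tests (each remaining test adds at most 4) — so at least 3 tests are needed, and 3 is optimal.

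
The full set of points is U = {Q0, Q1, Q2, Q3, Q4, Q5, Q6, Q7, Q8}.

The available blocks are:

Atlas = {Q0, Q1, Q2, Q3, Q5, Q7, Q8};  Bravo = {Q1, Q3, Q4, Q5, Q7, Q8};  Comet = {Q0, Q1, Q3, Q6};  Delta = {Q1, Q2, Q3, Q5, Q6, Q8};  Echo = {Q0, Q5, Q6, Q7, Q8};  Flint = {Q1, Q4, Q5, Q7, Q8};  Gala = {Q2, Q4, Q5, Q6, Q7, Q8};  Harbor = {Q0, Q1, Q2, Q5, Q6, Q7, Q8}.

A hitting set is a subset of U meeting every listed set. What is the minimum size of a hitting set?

H = {Q3, Q8} meets every block (each contains at least one member of H), and |H| = 2.
No single point lies in every block, so at least 2 are needed and 2 is optimal.

2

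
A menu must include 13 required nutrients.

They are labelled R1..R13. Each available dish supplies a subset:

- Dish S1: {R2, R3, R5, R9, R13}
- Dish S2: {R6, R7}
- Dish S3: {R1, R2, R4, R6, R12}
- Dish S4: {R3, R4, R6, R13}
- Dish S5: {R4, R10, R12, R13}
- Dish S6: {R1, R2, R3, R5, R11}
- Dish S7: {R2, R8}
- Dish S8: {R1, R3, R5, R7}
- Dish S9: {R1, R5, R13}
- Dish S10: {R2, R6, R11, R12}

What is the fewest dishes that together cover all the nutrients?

5

S1 and S5 and S7 and S8 and S10 together: S1 ∪ S5 ∪ S7 ∪ S8 ∪ S10 = {R1, R2, R3, R4, R5, R6, R7, R8, R9, R10, R11, R12, R13} — every nutrient is covered.
No 4 of the 10 dishes cover everything (all 210 combinations miss at least one nutrient), so 5 is optimal.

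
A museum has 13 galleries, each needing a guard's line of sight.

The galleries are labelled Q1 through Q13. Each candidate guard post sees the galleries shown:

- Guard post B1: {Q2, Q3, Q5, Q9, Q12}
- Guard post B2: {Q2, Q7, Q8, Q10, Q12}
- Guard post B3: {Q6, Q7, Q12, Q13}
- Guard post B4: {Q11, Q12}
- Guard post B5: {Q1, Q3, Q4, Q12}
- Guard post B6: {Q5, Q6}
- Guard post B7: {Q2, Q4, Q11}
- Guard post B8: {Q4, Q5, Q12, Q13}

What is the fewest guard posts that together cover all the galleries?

Take {B1, B2, B3, B4, B5}. Their union is {Q1, Q2, Q3, Q4, Q5, Q6, Q7, Q8, Q9, Q10, Q11, Q12, Q13}, which is all 13 galleries.
No 4 of the 8 guard posts cover everything (all 70 combinations miss at least one gallery), so 5 is optimal.

5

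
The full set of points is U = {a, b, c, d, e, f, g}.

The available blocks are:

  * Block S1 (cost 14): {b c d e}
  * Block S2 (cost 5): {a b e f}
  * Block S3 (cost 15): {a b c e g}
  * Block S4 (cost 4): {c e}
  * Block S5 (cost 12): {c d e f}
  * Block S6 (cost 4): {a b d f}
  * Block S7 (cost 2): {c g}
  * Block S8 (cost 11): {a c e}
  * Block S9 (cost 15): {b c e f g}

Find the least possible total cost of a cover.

S4, S6, S7 together cover every point (S4 ∪ S6 ∪ S7 = {a, b, c, d, e, f, g}); total cost 4 + 4 + 2 = 10.
No covering selection has total cost below 10.

10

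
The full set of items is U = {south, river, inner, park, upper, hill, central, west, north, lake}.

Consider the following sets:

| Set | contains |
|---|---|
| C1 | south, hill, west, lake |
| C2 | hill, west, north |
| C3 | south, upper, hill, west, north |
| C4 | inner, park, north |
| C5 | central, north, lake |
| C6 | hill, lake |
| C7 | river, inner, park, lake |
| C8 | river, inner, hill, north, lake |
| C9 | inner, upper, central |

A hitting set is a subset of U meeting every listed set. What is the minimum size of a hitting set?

Take H = {central, north, lake}. Each listed set contains at least one of these, so H is a hitting set of size 3.
No choice of 2 items meets every set, so 3 is the minimum.

3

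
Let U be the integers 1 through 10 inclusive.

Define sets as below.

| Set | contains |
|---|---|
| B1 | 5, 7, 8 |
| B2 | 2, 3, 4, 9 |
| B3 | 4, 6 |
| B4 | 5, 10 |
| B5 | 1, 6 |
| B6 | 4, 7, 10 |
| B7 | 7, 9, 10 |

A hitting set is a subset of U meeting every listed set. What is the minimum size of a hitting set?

4

The 4 items {2, 5, 6, 7} hit every set.
No choice of 3 items meets every set, so 4 is the minimum.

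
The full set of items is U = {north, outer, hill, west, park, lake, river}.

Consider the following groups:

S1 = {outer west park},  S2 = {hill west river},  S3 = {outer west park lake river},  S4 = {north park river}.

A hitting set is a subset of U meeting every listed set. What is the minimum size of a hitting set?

2

The 2 items {park, river} hit every group.
No single item lies in every group, so at least 2 are needed and 2 is optimal.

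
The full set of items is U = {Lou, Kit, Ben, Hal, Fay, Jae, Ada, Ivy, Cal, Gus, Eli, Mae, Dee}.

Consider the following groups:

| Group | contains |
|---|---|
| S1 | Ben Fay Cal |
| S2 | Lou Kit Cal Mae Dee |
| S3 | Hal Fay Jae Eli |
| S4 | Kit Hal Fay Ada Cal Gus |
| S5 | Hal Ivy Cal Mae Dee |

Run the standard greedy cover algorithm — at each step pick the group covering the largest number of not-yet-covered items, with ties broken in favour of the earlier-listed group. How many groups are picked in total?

Greedy: pick S4 (covers 6 new) → pick S2 (covers 3 new) → pick S3 (covers 2 new) → pick S1 (covers 1 new) → pick S5 (covers 1 new). Total picks: 5.

5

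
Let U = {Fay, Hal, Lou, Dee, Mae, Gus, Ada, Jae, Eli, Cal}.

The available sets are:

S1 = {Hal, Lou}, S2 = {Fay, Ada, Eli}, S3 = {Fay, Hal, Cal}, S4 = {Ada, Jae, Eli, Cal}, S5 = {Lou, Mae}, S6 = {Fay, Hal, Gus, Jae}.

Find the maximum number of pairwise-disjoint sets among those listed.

2

S1, S2 are pairwise disjoint (S1={Hal,Lou}; S2={Fay,Ada,Eli}).
Every remaining set overlaps one of these, and no 3 of the listed sets are pairwise disjoint, so 2 is the maximum.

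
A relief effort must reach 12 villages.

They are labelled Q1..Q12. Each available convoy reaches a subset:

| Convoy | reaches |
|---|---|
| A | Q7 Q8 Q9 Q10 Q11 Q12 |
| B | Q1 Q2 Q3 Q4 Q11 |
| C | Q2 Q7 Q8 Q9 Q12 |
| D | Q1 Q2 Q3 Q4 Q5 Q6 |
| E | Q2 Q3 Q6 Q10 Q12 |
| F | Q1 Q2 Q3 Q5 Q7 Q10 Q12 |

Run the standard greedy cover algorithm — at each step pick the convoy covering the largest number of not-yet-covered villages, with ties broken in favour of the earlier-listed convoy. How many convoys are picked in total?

Greedy: pick F (covers 7 new) → pick A (covers 3 new) → pick D (covers 2 new). Total picks: 3.
(The true minimum cover uses only 2 convoys, so greedy is not optimal here.)

3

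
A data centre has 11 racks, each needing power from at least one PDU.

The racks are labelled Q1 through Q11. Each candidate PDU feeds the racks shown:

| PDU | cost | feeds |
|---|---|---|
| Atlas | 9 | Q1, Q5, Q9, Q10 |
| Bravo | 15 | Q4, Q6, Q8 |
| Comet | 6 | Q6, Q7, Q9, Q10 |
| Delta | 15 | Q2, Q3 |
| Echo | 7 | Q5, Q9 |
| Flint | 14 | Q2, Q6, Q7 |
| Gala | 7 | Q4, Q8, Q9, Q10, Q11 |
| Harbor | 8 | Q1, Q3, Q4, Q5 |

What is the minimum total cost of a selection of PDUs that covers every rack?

29

Flint, Gala, Harbor together cover every rack (Flint ∪ Gala ∪ Harbor = {Q1, Q2, Q3, Q4, Q5, Q6, Q7, Q8, Q9, Q10, Q11}); total cost 14 + 7 + 8 = 29.
The greedy pick Gala, Harbor, Comet, Flint costs 35; no covering selection beats 29.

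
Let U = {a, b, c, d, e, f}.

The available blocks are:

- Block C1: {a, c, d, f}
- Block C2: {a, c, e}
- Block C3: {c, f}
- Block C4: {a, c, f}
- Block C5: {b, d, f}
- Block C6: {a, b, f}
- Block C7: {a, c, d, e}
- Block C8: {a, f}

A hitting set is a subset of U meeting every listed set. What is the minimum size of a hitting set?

Take H = {a, f}. Each listed block contains at least one of these, so H is a hitting set of size 2.
The blocks C2, C5 are pairwise disjoint, so any hitting set needs a separate item for each — at least 2. Hence 2 is optimal.

2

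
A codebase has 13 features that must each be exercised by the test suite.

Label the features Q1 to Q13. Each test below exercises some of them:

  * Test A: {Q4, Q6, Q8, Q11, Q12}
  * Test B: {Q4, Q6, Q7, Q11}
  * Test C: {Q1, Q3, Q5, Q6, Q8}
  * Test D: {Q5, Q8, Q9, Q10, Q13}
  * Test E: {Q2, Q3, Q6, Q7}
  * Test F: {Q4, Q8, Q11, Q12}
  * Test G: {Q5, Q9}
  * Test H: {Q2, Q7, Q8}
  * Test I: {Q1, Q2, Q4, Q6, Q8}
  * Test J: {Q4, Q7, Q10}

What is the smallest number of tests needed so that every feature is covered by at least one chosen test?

Take {C, D, F, H}. Their union is {Q1, Q2, Q3, Q4, Q5, Q6, Q7, Q8, Q9, Q10, Q11, Q12, Q13}, which is all 13 features.
No 3 of the 10 tests cover everything (all 120 combinations miss at least one feature), so 4 is optimal.

4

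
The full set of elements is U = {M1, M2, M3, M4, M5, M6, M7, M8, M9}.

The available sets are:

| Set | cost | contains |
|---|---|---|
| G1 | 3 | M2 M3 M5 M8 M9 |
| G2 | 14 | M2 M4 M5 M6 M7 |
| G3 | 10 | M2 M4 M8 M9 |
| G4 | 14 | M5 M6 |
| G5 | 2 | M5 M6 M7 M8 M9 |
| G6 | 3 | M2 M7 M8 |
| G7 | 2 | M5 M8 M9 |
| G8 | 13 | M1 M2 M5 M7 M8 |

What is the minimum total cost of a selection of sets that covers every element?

G1, G3, G5, G8 together cover every element (G1 ∪ G3 ∪ G5 ∪ G8 = {M1, M2, M3, M4, M5, M6, M7, M8, M9}); total cost 3 + 10 + 2 + 13 = 28.
No covering selection has total cost below 28.

28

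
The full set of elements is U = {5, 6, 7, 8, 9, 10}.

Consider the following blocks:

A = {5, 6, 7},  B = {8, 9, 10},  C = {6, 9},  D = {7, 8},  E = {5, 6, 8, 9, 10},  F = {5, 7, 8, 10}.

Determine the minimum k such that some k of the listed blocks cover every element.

2

Take {C, F}. Their union is {5, 6, 7, 8, 9, 10}, which is all 6 elements.
No single block has all 6 elements (the largest, E, has 5), so 2 is optimal.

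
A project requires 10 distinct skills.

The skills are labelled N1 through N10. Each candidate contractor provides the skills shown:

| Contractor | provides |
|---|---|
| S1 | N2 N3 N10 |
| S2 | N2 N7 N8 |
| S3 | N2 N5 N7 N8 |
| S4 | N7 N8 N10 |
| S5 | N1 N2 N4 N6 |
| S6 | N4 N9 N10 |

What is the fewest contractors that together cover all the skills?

4

S1 and S3 and S5 and S6 together: S1 ∪ S3 ∪ S5 ∪ S6 = {N1, N2, N3, N4, N5, N6, N7, N8, N9, N10} — every skill is covered.
Only S1 contains N3, so S1 is forced; the remaining 7 skills need at least 3 more contractors (each remaining contractor adds at most 3) — so at least 4 contractors are needed, and 4 is optimal.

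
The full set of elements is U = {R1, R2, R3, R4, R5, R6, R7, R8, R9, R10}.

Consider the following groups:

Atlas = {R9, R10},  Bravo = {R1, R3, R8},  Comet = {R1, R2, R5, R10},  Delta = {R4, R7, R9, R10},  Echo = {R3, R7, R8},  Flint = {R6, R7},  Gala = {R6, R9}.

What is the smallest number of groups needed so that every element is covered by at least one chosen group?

Bravo and Comet and Delta and Gala together: Bravo ∪ Comet ∪ Delta ∪ Gala = {R1, R2, R3, R4, R5, R6, R7, R8, R9, R10} — every element is covered.
No 3 of the 7 groups cover everything (all 35 combinations miss at least one element), so 4 is optimal.

4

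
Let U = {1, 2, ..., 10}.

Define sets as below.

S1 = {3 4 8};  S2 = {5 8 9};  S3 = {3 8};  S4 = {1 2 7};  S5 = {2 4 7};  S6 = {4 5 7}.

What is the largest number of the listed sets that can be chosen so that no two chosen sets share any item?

S2, S5 are pairwise disjoint (S2={5,8,9}; S5={2,4,7}).
Every remaining set overlaps one of these, and no 3 of the listed sets are pairwise disjoint, so 2 is the maximum.

2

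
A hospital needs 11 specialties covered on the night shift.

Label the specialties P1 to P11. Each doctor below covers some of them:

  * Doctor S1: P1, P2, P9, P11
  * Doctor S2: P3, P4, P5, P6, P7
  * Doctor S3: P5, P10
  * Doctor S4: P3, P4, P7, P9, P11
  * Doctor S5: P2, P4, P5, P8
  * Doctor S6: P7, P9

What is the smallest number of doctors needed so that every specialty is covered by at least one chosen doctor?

4

Take {S1, S2, S3, S5}. Their union is {P1, P2, P3, P4, P5, P6, P7, P8, P9, P10, P11}, which is all 11 specialties.
No 3 of the 6 doctors cover everything (all 20 combinations miss at least one specialty), so 4 is optimal.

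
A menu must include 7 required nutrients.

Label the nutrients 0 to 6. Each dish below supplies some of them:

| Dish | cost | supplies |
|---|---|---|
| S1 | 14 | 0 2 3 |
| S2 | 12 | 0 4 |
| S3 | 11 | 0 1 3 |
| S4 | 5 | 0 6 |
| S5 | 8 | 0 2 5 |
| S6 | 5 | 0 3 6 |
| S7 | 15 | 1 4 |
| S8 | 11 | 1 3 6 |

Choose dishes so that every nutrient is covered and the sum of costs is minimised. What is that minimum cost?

S5, S6, S7 together cover every nutrient (S5 ∪ S6 ∪ S7 = {0, 1, 2, 3, 4, 5, 6}); total cost 8 + 5 + 15 = 28.
No covering selection has total cost below 28.

28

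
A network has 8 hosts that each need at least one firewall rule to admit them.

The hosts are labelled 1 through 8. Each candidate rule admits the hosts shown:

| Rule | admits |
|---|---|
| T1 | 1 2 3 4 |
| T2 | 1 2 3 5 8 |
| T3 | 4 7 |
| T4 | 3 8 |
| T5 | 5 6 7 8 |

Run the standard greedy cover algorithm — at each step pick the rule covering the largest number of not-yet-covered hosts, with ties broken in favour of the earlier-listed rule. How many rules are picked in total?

3

Greedy: pick T2 (covers 5 new) → pick T3 (covers 2 new) → pick T5 (covers 1 new). Total picks: 3.
(The true minimum cover uses only 2 rules, so greedy is not optimal here.)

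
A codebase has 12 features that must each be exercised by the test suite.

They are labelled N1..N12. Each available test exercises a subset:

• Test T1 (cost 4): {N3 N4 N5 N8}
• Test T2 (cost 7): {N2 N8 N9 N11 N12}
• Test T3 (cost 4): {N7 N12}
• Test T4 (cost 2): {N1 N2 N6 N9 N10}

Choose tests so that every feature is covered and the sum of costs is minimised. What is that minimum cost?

T1, T2, T3, T4 together cover every feature (T1 ∪ T2 ∪ T3 ∪ T4 = {N1, N2, N3, N4, N5, N6, N7, N8, N9, N10, N11, N12}); total cost 4 + 7 + 4 + 2 = 17.
No covering selection has total cost below 17.

17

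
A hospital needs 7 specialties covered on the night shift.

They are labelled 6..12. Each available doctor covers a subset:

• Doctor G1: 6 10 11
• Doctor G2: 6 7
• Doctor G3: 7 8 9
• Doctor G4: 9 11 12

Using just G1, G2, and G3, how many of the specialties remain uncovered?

Union of G1, G2, G3 = {6, 7, 8, 9, 10, 11}.
Not covered: 12 — 1 specialty.

1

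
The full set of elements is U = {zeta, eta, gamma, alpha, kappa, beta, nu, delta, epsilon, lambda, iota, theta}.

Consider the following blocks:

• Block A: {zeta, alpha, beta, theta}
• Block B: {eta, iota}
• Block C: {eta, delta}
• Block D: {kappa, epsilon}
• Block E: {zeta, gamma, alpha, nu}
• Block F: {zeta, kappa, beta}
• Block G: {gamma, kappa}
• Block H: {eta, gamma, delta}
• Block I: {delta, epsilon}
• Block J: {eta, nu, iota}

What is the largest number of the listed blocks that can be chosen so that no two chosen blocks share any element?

4

A, G, I, J are pairwise disjoint (A={zeta,alpha,beta,theta}; G={gamma,kappa}; I={delta,epsilon}; J={eta,nu,iota}).
Every remaining block overlaps one of these, and no 5 of the listed blocks are pairwise disjoint, so 4 is the maximum.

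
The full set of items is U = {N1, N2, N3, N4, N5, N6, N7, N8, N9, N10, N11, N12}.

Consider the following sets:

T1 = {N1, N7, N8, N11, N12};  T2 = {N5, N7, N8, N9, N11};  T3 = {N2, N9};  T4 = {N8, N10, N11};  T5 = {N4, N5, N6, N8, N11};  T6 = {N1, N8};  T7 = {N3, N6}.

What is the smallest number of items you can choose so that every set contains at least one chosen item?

3

H = {N3, N8, N9} meets every set (each contains at least one member of H), and |H| = 3.
The sets T1, T3, T7 are pairwise disjoint, so any hitting set needs a separate item for each — at least 3. Hence 3 is optimal.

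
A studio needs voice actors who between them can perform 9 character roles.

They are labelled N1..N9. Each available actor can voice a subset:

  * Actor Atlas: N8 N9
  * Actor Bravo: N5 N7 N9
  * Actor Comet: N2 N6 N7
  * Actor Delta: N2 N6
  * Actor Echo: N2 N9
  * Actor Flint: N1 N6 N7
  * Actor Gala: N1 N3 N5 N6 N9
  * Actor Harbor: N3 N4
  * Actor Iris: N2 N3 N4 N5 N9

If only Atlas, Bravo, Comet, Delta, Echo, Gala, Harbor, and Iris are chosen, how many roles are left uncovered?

0

Union of Atlas, Bravo, Comet, Delta, Echo, Gala, Harbor, Iris = {N1, N2, N3, N4, N5, N6, N7, N8, N9} — that's every role, so 0 are uncovered.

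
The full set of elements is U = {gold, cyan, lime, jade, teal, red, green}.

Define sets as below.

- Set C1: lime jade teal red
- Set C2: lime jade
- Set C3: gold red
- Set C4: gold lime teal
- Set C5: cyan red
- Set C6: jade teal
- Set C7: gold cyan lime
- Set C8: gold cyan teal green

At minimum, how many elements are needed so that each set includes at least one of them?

H = {lime, teal, red} meets every set (each contains at least one member of H), and |H| = 3.
No choice of 2 elements meets every set, so 3 is the minimum.

3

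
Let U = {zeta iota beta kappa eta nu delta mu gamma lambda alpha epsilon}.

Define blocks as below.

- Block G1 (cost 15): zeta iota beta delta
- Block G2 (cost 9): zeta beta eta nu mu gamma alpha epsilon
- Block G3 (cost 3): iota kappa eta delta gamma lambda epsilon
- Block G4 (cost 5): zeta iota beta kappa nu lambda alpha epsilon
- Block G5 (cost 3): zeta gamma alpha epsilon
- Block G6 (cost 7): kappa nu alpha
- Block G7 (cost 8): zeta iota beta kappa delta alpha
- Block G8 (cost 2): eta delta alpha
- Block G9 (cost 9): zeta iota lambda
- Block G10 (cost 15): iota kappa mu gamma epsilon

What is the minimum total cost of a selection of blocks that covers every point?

12

G2, G3 together cover every point (G2 ∪ G3 = {zeta, iota, beta, kappa, eta, nu, delta, mu, gamma, lambda, alpha, epsilon}); total cost 9 + 3 = 12.
The greedy pick G3, G4, G2 costs 17; no covering selection beats 12.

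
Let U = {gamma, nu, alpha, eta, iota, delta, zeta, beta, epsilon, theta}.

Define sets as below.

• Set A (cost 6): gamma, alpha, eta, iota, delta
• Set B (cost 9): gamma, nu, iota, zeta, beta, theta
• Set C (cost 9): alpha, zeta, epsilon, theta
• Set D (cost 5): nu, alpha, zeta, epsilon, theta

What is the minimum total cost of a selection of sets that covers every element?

A, B, D together cover every element (A ∪ B ∪ D = {gamma, nu, alpha, eta, iota, delta, zeta, beta, epsilon, theta}); total cost 6 + 9 + 5 = 20.
No covering selection has total cost below 20.

20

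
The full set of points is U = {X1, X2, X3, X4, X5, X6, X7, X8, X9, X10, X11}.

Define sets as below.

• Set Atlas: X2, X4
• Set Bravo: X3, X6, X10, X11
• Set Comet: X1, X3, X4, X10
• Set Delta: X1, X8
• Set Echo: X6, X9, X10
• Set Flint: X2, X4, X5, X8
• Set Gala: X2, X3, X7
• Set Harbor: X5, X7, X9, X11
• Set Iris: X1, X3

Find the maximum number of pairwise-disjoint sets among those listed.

3

Atlas, Harbor, Iris are pairwise disjoint (Atlas={X2,X4}; Harbor={X5,X7,X9,X11}; Iris={X1,X3}).
Every remaining set overlaps one of these, and no 4 of the listed sets are pairwise disjoint, so 3 is the maximum.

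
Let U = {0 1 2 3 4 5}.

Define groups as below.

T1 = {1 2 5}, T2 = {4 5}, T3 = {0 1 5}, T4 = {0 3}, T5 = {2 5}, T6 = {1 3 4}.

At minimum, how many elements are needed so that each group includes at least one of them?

H = {3, 5} meets every group (each contains at least one member of H), and |H| = 2.
The groups T1, T4 are pairwise disjoint, so any hitting set needs a separate element for each — at least 2. Hence 2 is optimal.

2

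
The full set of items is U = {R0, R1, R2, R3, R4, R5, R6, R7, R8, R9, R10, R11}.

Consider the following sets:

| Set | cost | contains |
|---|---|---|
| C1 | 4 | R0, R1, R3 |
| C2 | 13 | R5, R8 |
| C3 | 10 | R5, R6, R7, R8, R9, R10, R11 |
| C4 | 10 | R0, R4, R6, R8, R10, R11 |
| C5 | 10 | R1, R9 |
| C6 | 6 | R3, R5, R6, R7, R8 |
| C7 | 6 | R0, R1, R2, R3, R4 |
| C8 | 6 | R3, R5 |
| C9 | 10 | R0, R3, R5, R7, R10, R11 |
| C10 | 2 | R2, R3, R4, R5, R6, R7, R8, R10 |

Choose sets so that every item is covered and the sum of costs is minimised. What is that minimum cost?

C1, C3, C10 together cover every item (C1 ∪ C3 ∪ C10 = {R0, R1, R2, R3, R4, R5, R6, R7, R8, R9, R10, R11}); total cost 4 + 10 + 2 = 16.
No covering selection has total cost below 16.

16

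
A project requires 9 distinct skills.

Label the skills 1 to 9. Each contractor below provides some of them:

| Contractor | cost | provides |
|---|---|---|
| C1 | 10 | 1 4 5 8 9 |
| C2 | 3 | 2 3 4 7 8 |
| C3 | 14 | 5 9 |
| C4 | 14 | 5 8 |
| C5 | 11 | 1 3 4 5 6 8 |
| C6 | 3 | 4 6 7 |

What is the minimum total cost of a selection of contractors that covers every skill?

16

C1, C2, C6 together cover every skill (C1 ∪ C2 ∪ C6 = {1, 2, 3, 4, 5, 6, 7, 8, 9}); total cost 10 + 3 + 3 = 16.
No covering selection has total cost below 16.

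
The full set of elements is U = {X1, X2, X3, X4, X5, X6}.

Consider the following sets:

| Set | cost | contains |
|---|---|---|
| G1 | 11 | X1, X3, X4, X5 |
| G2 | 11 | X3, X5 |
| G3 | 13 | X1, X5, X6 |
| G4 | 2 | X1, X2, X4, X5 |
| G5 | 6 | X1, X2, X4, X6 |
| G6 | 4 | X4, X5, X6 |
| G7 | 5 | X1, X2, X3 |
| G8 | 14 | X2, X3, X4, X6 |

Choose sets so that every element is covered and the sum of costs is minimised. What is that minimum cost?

9

G6, G7 together cover every element (G6 ∪ G7 = {X1, X2, X3, X4, X5, X6}); total cost 4 + 5 = 9.
The greedy pick G4, G6, G7 costs 11; no covering selection beats 9.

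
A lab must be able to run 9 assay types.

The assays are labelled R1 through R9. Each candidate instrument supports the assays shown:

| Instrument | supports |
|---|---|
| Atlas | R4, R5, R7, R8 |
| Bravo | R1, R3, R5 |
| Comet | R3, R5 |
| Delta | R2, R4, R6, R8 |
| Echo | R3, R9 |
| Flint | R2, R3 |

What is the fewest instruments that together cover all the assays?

Atlas and Bravo and Delta and Echo together: Atlas ∪ Bravo ∪ Delta ∪ Echo = {R1, R2, R3, R4, R5, R6, R7, R8, R9} — every assay is covered.
Only Atlas contains R7, so Atlas is forced; the remaining 5 assays need at least 3 more instruments (each remaining instrument adds at most 2) — so at least 4 instruments are needed, and 4 is optimal.

4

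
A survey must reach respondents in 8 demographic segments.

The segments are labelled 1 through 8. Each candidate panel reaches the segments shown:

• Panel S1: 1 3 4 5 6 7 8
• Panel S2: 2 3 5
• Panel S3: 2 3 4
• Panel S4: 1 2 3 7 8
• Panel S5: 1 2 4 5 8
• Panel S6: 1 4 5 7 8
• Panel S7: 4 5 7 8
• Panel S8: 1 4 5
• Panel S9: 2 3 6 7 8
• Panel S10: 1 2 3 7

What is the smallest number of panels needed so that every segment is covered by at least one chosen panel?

2

S1 and S4 together: S1 ∪ S4 = {1, 2, 3, 4, 5, 6, 7, 8} — every segment is covered.
No single panel has all 8 segments (the largest, S1, has 7), so 2 is optimal.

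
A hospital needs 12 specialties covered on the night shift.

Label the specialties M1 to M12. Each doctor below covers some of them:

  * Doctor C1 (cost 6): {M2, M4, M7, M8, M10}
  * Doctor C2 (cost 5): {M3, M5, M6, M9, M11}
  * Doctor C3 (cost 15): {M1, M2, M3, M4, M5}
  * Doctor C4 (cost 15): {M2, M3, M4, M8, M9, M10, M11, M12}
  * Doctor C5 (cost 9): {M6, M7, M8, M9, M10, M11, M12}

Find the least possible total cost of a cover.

C3, C5 together cover every specialty (C3 ∪ C5 = {M1, M2, M3, M4, M5, M6, M7, M8, M9, M10, M11, M12}); total cost 15 + 9 = 24.
The greedy pick C2, C1, C5, C3 costs 35; no covering selection beats 24.

24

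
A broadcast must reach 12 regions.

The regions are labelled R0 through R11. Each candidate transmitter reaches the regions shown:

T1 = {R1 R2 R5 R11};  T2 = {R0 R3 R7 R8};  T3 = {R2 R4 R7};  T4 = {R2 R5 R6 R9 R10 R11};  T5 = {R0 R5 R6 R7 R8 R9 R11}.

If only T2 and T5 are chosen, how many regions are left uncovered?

Union of T2, T5 = {R0, R3, R5, R6, R7, R8, R9, R11}.
Not covered: R1, R2, R4, R10 — 4 regions.

4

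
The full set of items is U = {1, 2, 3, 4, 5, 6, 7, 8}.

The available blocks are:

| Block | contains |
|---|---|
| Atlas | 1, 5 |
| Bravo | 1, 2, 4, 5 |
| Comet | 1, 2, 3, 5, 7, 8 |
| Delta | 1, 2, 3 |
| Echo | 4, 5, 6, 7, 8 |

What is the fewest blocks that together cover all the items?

2

Comet and Echo cover everything between them: the union {1, 2, 3, 4, 5, 6, 7, 8} is all of U.
No single block has all 8 items (the largest, Comet, has 6), so 2 is optimal.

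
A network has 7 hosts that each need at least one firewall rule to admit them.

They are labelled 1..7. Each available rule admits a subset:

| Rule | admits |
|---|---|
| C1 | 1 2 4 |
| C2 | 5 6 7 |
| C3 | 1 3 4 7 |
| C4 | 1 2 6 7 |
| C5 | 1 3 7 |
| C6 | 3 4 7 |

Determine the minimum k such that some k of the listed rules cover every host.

3

Take {C1, C2, C3}. Their union is {1, 2, 3, 4, 5, 6, 7}, which is all 7 hosts.
Only C2 contains 5, so C2 is forced; the remaining 4 hosts need at least 2 more rules (each remaining rule adds at most 3) — so at least 3 rules are needed, and 3 is optimal.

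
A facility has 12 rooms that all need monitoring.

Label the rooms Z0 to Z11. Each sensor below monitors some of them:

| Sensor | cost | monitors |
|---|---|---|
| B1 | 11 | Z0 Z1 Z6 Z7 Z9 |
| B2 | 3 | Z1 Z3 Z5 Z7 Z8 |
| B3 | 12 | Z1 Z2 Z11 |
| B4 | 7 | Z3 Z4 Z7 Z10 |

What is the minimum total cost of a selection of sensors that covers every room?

33

B1, B2, B3, B4 together cover every room (B1 ∪ B2 ∪ B3 ∪ B4 = {Z0, Z1, Z2, Z3, Z4, Z5, Z6, Z7, Z8, Z9, Z10, Z11}); total cost 11 + 3 + 12 + 7 = 33.
No covering selection has total cost below 33.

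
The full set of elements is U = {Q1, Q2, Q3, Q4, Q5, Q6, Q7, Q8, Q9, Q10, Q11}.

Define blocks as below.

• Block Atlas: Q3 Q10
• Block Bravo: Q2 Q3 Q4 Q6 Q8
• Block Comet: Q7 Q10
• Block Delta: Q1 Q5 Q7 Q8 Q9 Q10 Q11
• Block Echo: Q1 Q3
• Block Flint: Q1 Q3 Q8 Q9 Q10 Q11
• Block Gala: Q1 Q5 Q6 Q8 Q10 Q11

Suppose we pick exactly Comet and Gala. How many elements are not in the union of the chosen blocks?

4

Union of Comet, Gala = {Q1, Q5, Q6, Q7, Q8, Q10, Q11}.
Not covered: Q2, Q3, Q4, Q9 — 4 elements.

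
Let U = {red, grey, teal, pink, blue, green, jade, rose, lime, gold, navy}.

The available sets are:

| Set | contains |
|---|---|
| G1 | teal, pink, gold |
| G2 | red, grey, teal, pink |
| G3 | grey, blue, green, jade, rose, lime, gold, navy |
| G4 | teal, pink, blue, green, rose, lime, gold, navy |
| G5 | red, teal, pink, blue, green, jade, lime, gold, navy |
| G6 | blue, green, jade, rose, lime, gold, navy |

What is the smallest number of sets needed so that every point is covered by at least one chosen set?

2

G3 and G5 cover everything between them: the union {red, grey, teal, pink, blue, green, jade, rose, lime, gold, navy} is all of U.
No single set has all 11 points (the largest, G5, has 9), so 2 is optimal.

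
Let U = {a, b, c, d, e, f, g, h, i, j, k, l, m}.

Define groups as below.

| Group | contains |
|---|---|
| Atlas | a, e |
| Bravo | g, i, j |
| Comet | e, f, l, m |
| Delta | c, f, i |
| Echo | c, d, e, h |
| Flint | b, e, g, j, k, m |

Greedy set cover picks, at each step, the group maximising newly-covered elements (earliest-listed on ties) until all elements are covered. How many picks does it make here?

5

Greedy: pick Flint (covers 6 new) → pick Delta (covers 3 new) → pick Echo (covers 2 new) → pick Atlas (covers 1 new) → pick Comet (covers 1 new). Total picks: 5.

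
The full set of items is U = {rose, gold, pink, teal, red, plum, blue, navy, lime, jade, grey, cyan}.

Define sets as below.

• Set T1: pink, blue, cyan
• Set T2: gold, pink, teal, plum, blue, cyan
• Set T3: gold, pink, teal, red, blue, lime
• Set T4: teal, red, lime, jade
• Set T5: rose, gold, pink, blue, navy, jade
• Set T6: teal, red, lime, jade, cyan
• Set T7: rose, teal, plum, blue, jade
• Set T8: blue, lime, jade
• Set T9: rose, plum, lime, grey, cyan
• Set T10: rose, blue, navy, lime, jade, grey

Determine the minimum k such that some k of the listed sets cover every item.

3

Take {T2, T3, T10}. Their union is {rose, gold, pink, teal, red, plum, blue, navy, lime, jade, grey, cyan}, which is all 12 items.
No 2 of the 10 sets cover everything (all 45 combinations miss at least one item), so 3 is optimal.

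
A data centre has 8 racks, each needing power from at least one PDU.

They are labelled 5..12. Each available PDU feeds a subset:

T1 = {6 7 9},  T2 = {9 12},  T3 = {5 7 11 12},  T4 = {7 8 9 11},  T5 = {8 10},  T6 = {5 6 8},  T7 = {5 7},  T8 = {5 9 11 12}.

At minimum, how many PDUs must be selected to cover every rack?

Take {T1, T3, T5}. Their union is {5, 6, 7, 8, 9, 10, 11, 12}, which is all 8 racks.
Only T5 contains 10, so T5 is forced; the remaining 6 racks need at least 2 more PDUs (each remaining PDU adds at most 4) — so at least 3 PDUs are needed, and 3 is optimal.

3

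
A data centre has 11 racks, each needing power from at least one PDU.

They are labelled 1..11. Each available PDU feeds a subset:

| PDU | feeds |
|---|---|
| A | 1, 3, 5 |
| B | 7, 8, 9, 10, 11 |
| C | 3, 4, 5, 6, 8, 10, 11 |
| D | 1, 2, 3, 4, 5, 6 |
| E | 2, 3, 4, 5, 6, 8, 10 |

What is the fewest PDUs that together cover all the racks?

2

B and D together: B ∪ D = {1, 2, 3, 4, 5, 6, 7, 8, 9, 10, 11} — every rack is covered.
No single PDU has all 11 racks (the largest, C, has 7), so 2 is optimal.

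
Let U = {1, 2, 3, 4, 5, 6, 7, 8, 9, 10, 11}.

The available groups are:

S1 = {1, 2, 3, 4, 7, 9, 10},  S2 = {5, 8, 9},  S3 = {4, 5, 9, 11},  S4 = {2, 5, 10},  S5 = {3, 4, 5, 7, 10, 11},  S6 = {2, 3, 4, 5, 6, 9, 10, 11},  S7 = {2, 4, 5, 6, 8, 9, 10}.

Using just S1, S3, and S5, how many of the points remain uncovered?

Union of S1, S3, S5 = {1, 2, 3, 4, 5, 7, 9, 10, 11}.
Not covered: 6, 8 — 2 points.

2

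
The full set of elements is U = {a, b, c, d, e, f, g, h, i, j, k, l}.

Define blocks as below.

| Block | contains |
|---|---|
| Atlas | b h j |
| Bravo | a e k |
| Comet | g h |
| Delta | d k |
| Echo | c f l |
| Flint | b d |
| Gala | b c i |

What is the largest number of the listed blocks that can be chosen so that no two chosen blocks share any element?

Bravo, Comet, Echo, Flint are pairwise disjoint (Bravo={a,e,k}; Comet={g,h}; Echo={c,f,l}; Flint={b,d}).
Every remaining block overlaps one of these, and no 5 of the listed blocks are pairwise disjoint, so 4 is the maximum.

4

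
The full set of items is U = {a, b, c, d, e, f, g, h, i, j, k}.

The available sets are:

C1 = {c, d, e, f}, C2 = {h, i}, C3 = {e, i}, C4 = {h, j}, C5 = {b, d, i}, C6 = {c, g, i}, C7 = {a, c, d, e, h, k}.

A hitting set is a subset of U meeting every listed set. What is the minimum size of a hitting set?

3

The 3 items {d, h, i} hit every set.
No choice of 2 items meets every set, so 3 is the minimum.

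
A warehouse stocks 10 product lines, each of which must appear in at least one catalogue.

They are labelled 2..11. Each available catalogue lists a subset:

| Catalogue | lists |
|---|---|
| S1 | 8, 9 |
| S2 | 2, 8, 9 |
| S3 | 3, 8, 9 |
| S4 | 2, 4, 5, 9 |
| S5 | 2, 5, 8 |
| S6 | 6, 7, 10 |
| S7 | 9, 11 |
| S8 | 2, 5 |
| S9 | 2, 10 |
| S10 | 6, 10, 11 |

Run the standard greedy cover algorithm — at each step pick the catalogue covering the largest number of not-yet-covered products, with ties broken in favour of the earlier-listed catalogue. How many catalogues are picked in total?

Greedy: pick S4 (covers 4 new) → pick S6 (covers 3 new) → pick S3 (covers 2 new) → pick S7 (covers 1 new). Total picks: 4.

4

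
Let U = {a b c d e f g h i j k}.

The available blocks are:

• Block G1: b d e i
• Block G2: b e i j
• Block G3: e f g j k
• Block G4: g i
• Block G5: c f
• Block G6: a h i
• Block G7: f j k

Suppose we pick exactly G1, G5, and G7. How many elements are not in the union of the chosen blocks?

3

Union of G1, G5, G7 = {b, c, d, e, f, i, j, k}.
Not covered: a, g, h — 3 elements.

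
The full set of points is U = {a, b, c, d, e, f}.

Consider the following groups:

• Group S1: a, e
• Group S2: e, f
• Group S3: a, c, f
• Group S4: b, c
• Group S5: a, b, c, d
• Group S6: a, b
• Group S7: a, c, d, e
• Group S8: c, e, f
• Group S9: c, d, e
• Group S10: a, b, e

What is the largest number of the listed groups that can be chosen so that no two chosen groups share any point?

S6, S9 are pairwise disjoint (S6={a,b}; S9={c,d,e}).
Every remaining group overlaps one of these, and no 3 of the listed groups are pairwise disjoint, so 2 is the maximum.

2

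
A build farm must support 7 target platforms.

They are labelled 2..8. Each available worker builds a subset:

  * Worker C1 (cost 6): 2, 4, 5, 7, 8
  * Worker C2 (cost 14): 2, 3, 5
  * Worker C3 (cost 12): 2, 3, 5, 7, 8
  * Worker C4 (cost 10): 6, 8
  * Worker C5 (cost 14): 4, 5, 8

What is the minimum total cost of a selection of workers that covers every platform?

28

C1, C3, C4 together cover every platform (C1 ∪ C3 ∪ C4 = {2, 3, 4, 5, 6, 7, 8}); total cost 6 + 12 + 10 = 28.
No covering selection has total cost below 28.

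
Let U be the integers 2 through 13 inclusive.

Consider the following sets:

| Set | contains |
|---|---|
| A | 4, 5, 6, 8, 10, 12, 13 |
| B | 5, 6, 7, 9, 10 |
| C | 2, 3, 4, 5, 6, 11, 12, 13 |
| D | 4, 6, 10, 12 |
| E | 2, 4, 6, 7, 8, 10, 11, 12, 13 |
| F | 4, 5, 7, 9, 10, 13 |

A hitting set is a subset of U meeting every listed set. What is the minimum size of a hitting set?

H = {7, 12} meets every set (each contains at least one member of H), and |H| = 2.
No single element lies in every set, so at least 2 are needed and 2 is optimal.

2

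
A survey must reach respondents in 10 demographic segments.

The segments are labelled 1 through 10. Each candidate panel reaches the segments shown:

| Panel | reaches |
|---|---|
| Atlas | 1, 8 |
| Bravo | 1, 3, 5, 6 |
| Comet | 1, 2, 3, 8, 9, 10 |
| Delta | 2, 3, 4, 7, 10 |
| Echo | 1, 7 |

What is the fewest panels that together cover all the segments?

Take {Bravo, Comet, Delta}. Their union is {1, 2, 3, 4, 5, 6, 7, 8, 9, 10}, which is all 10 segments.
Only Delta contains 4, so Delta is forced; the remaining 5 segments need at least 2 more panels (each remaining panel adds at most 3) — so at least 3 panels are needed, and 3 is optimal.

3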